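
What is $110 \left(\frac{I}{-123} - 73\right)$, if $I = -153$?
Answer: $- \frac{323620}{41} \approx -7893.2$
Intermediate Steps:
$110 \left(\frac{I}{-123} - 73\right) = 110 \left(- \frac{153}{-123} - 73\right) = 110 \left(\left(-153\right) \left(- \frac{1}{123}\right) - 73\right) = 110 \left(\frac{51}{41} - 73\right) = 110 \left(- \frac{2942}{41}\right) = - \frac{323620}{41}$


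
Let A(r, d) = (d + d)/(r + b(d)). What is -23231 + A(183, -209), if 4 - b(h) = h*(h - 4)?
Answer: -46810446/2015 ≈ -23231.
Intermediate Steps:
b(h) = 4 - h*(-4 + h) (b(h) = 4 - h*(h - 4) = 4 - h*(-4 + h))
A(r, d) = 2*d/(4 + r - d² + 4*d) (A(r, d) = (d + d)/(r + (4 - d² + 4*d)) = (2*d)/(4 + r - d² + 4*d) = 2*d/(4 + r - d² + 4*d))
-23231 + A(183, -209) = -23231 + 2*(-209)/(4 + 183 - 1*(-209)² + 4*(-209)) = -23231 + 2*(-209)/(4 + 183 - 1*43681 - 836) = -23231 + 2*(-209)/(4 + 183 - 43681 - 836) = -23231 + 2*(-209)/(-44330) = -23231 + 2*(-209)*(-1/44330) = -23231 + 19/2015 = -46810446/2015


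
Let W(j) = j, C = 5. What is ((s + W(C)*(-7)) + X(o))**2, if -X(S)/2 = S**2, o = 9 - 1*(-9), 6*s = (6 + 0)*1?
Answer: 465124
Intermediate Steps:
s = 1 (s = ((6 + 0)*1)/6 = (6*1)/6 = (1/6)*6 = 1)
o = 18 (o = 9 + 9 = 18)
X(S) = -2*S**2
((s + W(C)*(-7)) + X(o))**2 = ((1 + 5*(-7)) - 2*18**2)**2 = ((1 - 35) - 2*324)**2 = (-34 - 648)**2 = (-682)**2 = 465124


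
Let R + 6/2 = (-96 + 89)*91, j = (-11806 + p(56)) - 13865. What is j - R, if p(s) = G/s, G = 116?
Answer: -350405/14 ≈ -25029.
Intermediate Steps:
p(s) = 116/s
j = -359365/14 (j = (-11806 + 116/56) - 13865 = (-11806 + 116*(1/56)) - 13865 = (-11806 + 29/14) - 13865 = -165255/14 - 13865 = -359365/14 ≈ -25669.)
R = -640 (R = -3 + (-96 + 89)*91 = -3 - 7*91 = -3 - 637 = -640)
j - R = -359365/14 - 1*(-640) = -359365/14 + 640 = -350405/14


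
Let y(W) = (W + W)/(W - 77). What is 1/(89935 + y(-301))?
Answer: 27/2428288 ≈ 1.1119e-5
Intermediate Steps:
y(W) = 2*W/(-77 + W) (y(W) = (2*W)/(-77 + W) = 2*W/(-77 + W))
1/(89935 + y(-301)) = 1/(89935 + 2*(-301)/(-77 - 301)) = 1/(89935 + 2*(-301)/(-378)) = 1/(89935 + 2*(-301)*(-1/378)) = 1/(89935 + 43/27) = 1/(2428288/27) = 27/2428288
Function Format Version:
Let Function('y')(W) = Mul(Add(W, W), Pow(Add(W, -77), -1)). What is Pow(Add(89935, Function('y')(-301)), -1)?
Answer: Rational(27, 2428288) ≈ 1.1119e-5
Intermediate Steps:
Function('y')(W) = Mul(2, W, Pow(Add(-77, W), -1)) (Function('y')(W) = Mul(Mul(2, W), Pow(Add(-77, W), -1)) = Mul(2, W, Pow(Add(-77, W), -1)))
Pow(Add(89935, Function('y')(-301)), -1) = Pow(Add(89935, Mul(2, -301, Pow(Add(-77, -301), -1))), -1) = Pow(Add(89935, Mul(2, -301, Pow(-378, -1))), -1) = Pow(Add(89935, Mul(2, -301, Rational(-1, 378))), -1) = Pow(Add(89935, Rational(43, 27)), -1) = Pow(Rational(2428288, 27), -1) = Rational(27, 2428288)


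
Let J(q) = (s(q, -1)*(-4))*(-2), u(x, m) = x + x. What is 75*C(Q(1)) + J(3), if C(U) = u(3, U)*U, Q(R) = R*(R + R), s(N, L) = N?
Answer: 924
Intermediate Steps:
u(x, m) = 2*x
Q(R) = 2*R**2 (Q(R) = R*(2*R) = 2*R**2)
C(U) = 6*U (C(U) = (2*3)*U = 6*U)
J(q) = 8*q (J(q) = (q*(-4))*(-2) = -4*q*(-2) = 8*q)
75*C(Q(1)) + J(3) = 75*(6*(2*1**2)) + 8*3 = 75*(6*(2*1)) + 24 = 75*(6*2) + 24 = 75*12 + 24 = 900 + 24 = 924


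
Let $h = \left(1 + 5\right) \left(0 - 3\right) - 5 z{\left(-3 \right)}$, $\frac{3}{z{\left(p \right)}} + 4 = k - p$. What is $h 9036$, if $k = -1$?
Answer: $-94878$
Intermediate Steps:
$z{\left(p \right)} = \frac{3}{-5 - p}$ ($z{\left(p \right)} = \frac{3}{-4 - \left(1 + p\right)} = \frac{3}{-5 - p}$)
$h = - \frac{21}{2}$ ($h = \left(1 + 5\right) \left(0 - 3\right) - 5 \left(- \frac{3}{5 - 3}\right) = 6 \left(-3\right) - 5 \left(- \frac{3}{2}\right) = -18 - 5 \left(\left(-3\right) \frac{1}{2}\right) = -18 - - \frac{15}{2} = -18 + \frac{15}{2} = - \frac{21}{2} \approx -10.5$)
$h 9036 = \left(- \frac{21}{2}\right) 9036 = -94878$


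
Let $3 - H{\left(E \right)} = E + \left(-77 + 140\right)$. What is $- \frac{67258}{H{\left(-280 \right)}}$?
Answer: $- \frac{33629}{110} \approx -305.72$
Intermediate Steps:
$H{\left(E \right)} = -60 - E$ ($H{\left(E \right)} = 3 - \left(E + \left(-77 + 140\right)\right) = 3 - \left(E + 63\right) = 3 - \left(63 + E\right) = -60 - E$)
$- \frac{67258}{H{\left(-280 \right)}} = - \frac{67258}{-60 - -280} = - \frac{67258}{-60 + 280} = - \frac{67258}{220} = \left(-67258\right) \frac{1}{220} = - \frac{33629}{110}$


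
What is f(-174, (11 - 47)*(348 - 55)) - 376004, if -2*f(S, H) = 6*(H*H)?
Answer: -334156916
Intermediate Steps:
f(S, H) = -3*H**2 (f(S, H) = -3*H*H = -3*H**2)
f(-174, (11 - 47)*(348 - 55)) - 376004 = -3*(11 - 47)**2*(348 - 55)**2 - 376004 = -3*(-36*293)**2 - 376004 = -3*(-10548)**2 - 376004 = -3*111260304 - 376004 = -333780912 - 376004 = -334156916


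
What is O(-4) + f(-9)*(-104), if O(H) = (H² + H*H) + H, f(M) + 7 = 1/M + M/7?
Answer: 56780/63 ≈ 901.27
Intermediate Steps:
f(M) = -7 + 1/M + M/7 (f(M) = -7 + (1/M + M/7) = -7 + 1/M + M/7)
O(H) = H + 2*H² (O(H) = (H² + H²) + H = 2*H² + H = H + 2*H²)
O(-4) + f(-9)*(-104) = -4*(1 + 2*(-4)) + (-7 + 1/(-9) + (⅐)*(-9))*(-104) = -4*(1 - 8) + (-7 - ⅑ - 9/7)*(-104) = -4*(-7) - 529/63*(-104) = 28 + 55016/63 = 56780/63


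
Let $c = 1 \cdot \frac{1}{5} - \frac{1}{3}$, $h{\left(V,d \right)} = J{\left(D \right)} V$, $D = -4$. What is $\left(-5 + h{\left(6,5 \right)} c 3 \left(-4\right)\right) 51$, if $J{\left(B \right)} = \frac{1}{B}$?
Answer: $- \frac{1887}{5} \approx -377.4$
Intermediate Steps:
$h{\left(V,d \right)} = - \frac{V}{4}$ ($h{\left(V,d \right)} = \frac{V}{-4} = - \frac{V}{4}$)
$c = - \frac{2}{15}$ ($c = 1 \cdot \frac{1}{5} - \frac{1}{3} = \frac{1}{5} - \frac{1}{3} = - \frac{2}{15} \approx -0.13333$)
$\left(-5 + h{\left(6,5 \right)} c 3 \left(-4\right)\right) 51 = \left(-5 + \left(- \frac{1}{4}\right) 6 \left(- \frac{2}{15}\right) 3 \left(-4\right)\right) 51 = \left(-5 + \left(- \frac{3}{2}\right) \left(- \frac{2}{15}\right) 3 \left(-4\right)\right) 51 = \left(-5 + \frac{1}{5} \cdot 3 \left(-4\right)\right) 51 = \left(-5 + \frac{3}{5} \left(-4\right)\right) 51 = \left(-5 - \frac{12}{5}\right) 51 = \left(- \frac{37}{5}\right) 51 = - \frac{1887}{5}$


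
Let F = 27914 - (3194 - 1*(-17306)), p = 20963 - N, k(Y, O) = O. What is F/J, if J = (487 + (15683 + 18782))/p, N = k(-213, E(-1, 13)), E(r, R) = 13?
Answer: 38830825/8738 ≈ 4443.9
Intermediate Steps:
N = 13
p = 20950 (p = 20963 - 1*13 = 20963 - 13 = 20950)
J = 17476/10475 (J = (487 + (15683 + 18782))/20950 = (487 + 34465)*(1/20950) = 34952*(1/20950) = 17476/10475 ≈ 1.6684)
F = 7414 (F = 27914 - (3194 + 17306) = 27914 - 1*20500 = 27914 - 20500 = 7414)
F/J = 7414/(17476/10475) = 7414*(10475/17476) = 38830825/8738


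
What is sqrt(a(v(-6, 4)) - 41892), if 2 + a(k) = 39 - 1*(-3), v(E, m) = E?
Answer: 2*I*sqrt(10463) ≈ 204.58*I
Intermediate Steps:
a(k) = 40 (a(k) = -2 + (39 - 1*(-3)) = -2 + (39 + 3) = -2 + 42 = 40)
sqrt(a(v(-6, 4)) - 41892) = sqrt(40 - 41892) = sqrt(-41852) = 2*I*sqrt(10463)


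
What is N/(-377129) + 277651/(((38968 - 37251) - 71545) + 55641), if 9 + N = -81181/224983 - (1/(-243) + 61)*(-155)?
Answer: -1910641907355125671/97502380863472629 ≈ -19.596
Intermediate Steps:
N = 516366429226/54670869 (N = -9 + (-81181/224983 - (1/(-243) + 61)*(-155)) = -9 + (-81181*1/224983 - (-1/243 + 61)*(-155)) = -9 + (-81181/224983 - 14822*(-155)/243) = -9 + (-81181/224983 - 1*(-2297410/243)) = -9 + (-81181/224983 + 2297410/243) = -9 + 516858467047/54670869 = 516366429226/54670869 ≈ 9445.0)
N/(-377129) + 277651/(((38968 - 37251) - 71545) + 55641) = (516366429226/54670869)/(-377129) + 277651/(((38968 - 37251) - 71545) + 55641) = (516366429226/54670869)*(-1/377129) + 277651/((1717 - 71545) + 55641) = -516366429226/20617970155101 + 277651/(-69828 + 55641) = -516366429226/20617970155101 + 277651/(-14187) = -516366429226/20617970155101 + 277651*(-1/14187) = -516366429226/20617970155101 - 277651/14187 = -1910641907355125671/97502380863472629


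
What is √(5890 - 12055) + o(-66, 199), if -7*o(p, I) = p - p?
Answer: 3*I*√685 ≈ 78.518*I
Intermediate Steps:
o(p, I) = 0 (o(p, I) = -(p - p)/7 = -⅐*0 = 0)
√(5890 - 12055) + o(-66, 199) = √(5890 - 12055) + 0 = √(-6165) + 0 = 3*I*√685 + 0 = 3*I*√685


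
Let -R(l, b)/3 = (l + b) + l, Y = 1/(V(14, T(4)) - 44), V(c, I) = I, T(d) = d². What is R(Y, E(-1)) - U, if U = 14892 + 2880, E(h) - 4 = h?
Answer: -248931/14 ≈ -17781.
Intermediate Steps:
E(h) = 4 + h
Y = -1/28 (Y = 1/(4² - 44) = 1/(16 - 44) = 1/(-28) = -1/28 ≈ -0.035714)
R(l, b) = -6*l - 3*b (R(l, b) = -3*((l + b) + l) = -3*((b + l) + l) = -3*(b + 2*l) = -6*l - 3*b)
U = 17772
R(Y, E(-1)) - U = (-6*(-1/28) - 3*(4 - 1)) - 1*17772 = (3/14 - 3*3) - 17772 = (3/14 - 9) - 17772 = -123/14 - 17772 = -248931/14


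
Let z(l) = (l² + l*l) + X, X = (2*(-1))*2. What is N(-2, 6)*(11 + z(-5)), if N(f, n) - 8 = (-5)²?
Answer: 1881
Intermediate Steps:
N(f, n) = 33 (N(f, n) = 8 + (-5)² = 8 + 25 = 33)
X = -4 (X = -2*2 = -4)
z(l) = -4 + 2*l² (z(l) = (l² + l*l) - 4 = (l² + l²) - 4 = 2*l² - 4 = -4 + 2*l²)
N(-2, 6)*(11 + z(-5)) = 33*(11 + (-4 + 2*(-5)²)) = 33*(11 + (-4 + 2*25)) = 33*(11 + (-4 + 50)) = 33*(11 + 46) = 33*57 = 1881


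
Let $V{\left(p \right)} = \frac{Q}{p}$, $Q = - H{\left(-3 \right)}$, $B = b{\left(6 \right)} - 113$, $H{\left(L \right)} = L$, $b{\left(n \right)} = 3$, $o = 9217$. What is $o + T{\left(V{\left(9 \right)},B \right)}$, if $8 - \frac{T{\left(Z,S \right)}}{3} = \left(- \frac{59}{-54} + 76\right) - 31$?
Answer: $\frac{163849}{18} \approx 9102.7$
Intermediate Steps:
$B = -110$ ($B = 3 - 113 = -110$)
$Q = 3$ ($Q = \left(-1\right) \left(-3\right) = 3$)
$V{\left(p \right)} = \frac{3}{p}$
$T{\left(Z,S \right)} = - \frac{2057}{18}$ ($T{\left(Z,S \right)} = 24 - 3 \left(\left(- \frac{59}{-54} + 76\right) - 31\right) = 24 - 3 \left(\left(\left(-59\right) \left(- \frac{1}{54}\right) + 76\right) - 31\right) = 24 - 3 \left(\left(\frac{59}{54} + 76\right) - 31\right) = 24 - 3 \left(\frac{4163}{54} - 31\right) = 24 - \frac{2489}{18} = - \frac{2057}{18}$)
$o + T{\left(V{\left(9 \right)},B \right)} = 9217 - \frac{2057}{18} = \frac{163849}{18}$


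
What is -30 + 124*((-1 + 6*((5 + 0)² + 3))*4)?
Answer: 82802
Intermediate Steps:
-30 + 124*((-1 + 6*((5 + 0)² + 3))*4) = -30 + 124*((-1 + 6*(5² + 3))*4) = -30 + 124*((-1 + 6*(25 + 3))*4) = -30 + 124*((-1 + 6*28)*4) = -30 + 124*((-1 + 168)*4) = -30 + 124*(167*4) = -30 + 124*668 = -30 + 82832 = 82802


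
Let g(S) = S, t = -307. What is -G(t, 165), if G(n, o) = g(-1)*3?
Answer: 3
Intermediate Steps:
G(n, o) = -3 (G(n, o) = -1*3 = -3)
-G(t, 165) = -1*(-3) = 3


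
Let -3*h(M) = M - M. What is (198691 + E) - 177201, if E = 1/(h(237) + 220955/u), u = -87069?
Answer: 4748235881/220955 ≈ 21490.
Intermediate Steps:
h(M) = 0 (h(M) = -(M - M)/3 = -⅓*0 = 0)
E = -87069/220955 (E = 1/(0 + 220955/(-87069)) = 1/(0 + 220955*(-1/87069)) = 1/(0 - 220955/87069) = 1/(-220955/87069) = -87069/220955 ≈ -0.39406)
(198691 + E) - 177201 = (198691 - 87069/220955) - 177201 = 43901682836/220955 - 177201 = 4748235881/220955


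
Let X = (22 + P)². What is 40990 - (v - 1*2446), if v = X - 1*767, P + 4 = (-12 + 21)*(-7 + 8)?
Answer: 43474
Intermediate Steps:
P = 5 (P = -4 + (-12 + 21)*(-7 + 8) = -4 + 9*1 = -4 + 9 = 5)
X = 729 (X = (22 + 5)² = 27² = 729)
v = -38 (v = 729 - 1*767 = 729 - 767 = -38)
40990 - (v - 1*2446) = 40990 - (-38 - 1*2446) = 40990 - (-38 - 2446) = 40990 - 1*(-2484) = 40990 + 2484 = 43474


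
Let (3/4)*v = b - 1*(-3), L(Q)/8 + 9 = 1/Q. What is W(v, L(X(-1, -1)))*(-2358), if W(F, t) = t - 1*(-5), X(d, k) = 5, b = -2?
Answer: 771066/5 ≈ 1.5421e+5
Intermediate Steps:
L(Q) = -72 + 8/Q
v = 4/3 (v = 4*(-2 - 1*(-3))/3 = 4*(-2 + 3)/3 = (4/3)*1 = 4/3 ≈ 1.3333)
W(F, t) = 5 + t (W(F, t) = t + 5 = 5 + t)
W(v, L(X(-1, -1)))*(-2358) = (5 + (-72 + 8/5))*(-2358) = (5 - 352/5)*(-2358) = -327/5*(-2358) = 771066/5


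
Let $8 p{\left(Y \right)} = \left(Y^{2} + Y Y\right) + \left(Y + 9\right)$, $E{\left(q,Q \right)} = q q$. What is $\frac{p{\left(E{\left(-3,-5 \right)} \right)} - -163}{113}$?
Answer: $\frac{371}{226} \approx 1.6416$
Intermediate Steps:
$E{\left(q,Q \right)} = q^{2}$
$p{\left(Y \right)} = \frac{9}{8} + \frac{Y^{2}}{4} + \frac{Y}{8}$ ($p{\left(Y \right)} = \frac{\left(Y^{2} + Y Y\right) + \left(Y + 9\right)}{8} = \frac{\left(Y^{2} + Y^{2}\right) + \left(9 + Y\right)}{8} = \frac{2 Y^{2} + \left(9 + Y\right)}{8} = \frac{9 + Y + 2 Y^{2}}{8} = \frac{9}{8} + \frac{Y^{2}}{4} + \frac{Y}{8}$)
$\frac{p{\left(E{\left(-3,-5 \right)} \right)} - -163}{113} = \frac{\left(\frac{9}{8} + \frac{\left(\left(-3\right)^{2}\right)^{2}}{4} + \frac{\left(-3\right)^{2}}{8}\right) - -163}{113} = \left(\left(\frac{9}{8} + \frac{9^{2}}{4} + \frac{1}{8} \cdot 9\right) + 163\right) \frac{1}{113} = \left(\left(\frac{9}{8} + \frac{1}{4} \cdot 81 + \frac{9}{8}\right) + 163\right) \frac{1}{113} = \left(\left(\frac{9}{8} + \frac{81}{4} + \frac{9}{8}\right) + 163\right) \frac{1}{113} = \left(\frac{45}{2} + 163\right) \frac{1}{113} = \frac{371}{2} \cdot \frac{1}{113} = \frac{371}{226}$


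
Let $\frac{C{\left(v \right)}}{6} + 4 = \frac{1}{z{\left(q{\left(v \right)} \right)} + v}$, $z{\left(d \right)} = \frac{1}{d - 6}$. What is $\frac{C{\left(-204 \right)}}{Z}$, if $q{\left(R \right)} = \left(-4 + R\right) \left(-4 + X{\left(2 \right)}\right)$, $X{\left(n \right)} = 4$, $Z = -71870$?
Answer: $\frac{14718}{44020375} \approx 0.00033435$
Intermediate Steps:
$q{\left(R \right)} = 0$ ($q{\left(R \right)} = \left(-4 + R\right) \left(-4 + 4\right) = \left(-4 + R\right) 0 = 0$)
$z{\left(d \right)} = \frac{1}{-6 + d}$
$C{\left(v \right)} = -24 + \frac{6}{- \frac{1}{6} + v}$ ($C{\left(v \right)} = -24 + \frac{6}{\frac{1}{-6 + 0} + v} = -24 + \frac{6}{\frac{1}{-6} + v} = -24 + \frac{6}{- \frac{1}{6} + v}$)
$\frac{C{\left(-204 \right)}}{Z} = \frac{12 \frac{1}{-1 + 6 \left(-204\right)} \left(5 - -2448\right)}{-71870} = \frac{12 \left(5 + 2448\right)}{-1 - 1224} \left(- \frac{1}{71870}\right) = 12 \frac{1}{-1225} \cdot 2453 \left(- \frac{1}{71870}\right) = 12 \left(- \frac{1}{1225}\right) 2453 \left(- \frac{1}{71870}\right) = \left(- \frac{29436}{1225}\right) \left(- \frac{1}{71870}\right) = \frac{14718}{44020375}$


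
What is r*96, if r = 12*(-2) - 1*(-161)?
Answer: 13152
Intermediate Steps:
r = 137 (r = -24 + 161 = 137)
r*96 = 137*96 = 13152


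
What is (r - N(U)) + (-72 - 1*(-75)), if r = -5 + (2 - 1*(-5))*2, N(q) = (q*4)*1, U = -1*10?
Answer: 52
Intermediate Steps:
U = -10
N(q) = 4*q (N(q) = (4*q)*1 = 4*q)
r = 9 (r = -5 + (2 + 5)*2 = -5 + 7*2 = -5 + 14 = 9)
(r - N(U)) + (-72 - 1*(-75)) = (9 - 4*(-10)) + (-72 - 1*(-75)) = (9 - 1*(-40)) + (-72 + 75) = (9 + 40) + 3 = 49 + 3 = 52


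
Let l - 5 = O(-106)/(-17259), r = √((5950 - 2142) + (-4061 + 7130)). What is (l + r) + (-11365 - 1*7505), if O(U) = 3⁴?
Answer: -108530372/5753 + 23*√13 ≈ -18782.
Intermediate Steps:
O(U) = 81
r = 23*√13 (r = √(3808 + 3069) = √6877 = 23*√13 ≈ 82.928)
l = 28738/5753 (l = 5 + 81/(-17259) = 5 + 81*(-1/17259) = 5 - 27/5753 = 28738/5753 ≈ 4.9953)
(l + r) + (-11365 - 1*7505) = (28738/5753 + 23*√13) + (-11365 - 1*7505) = (28738/5753 + 23*√13) + (-11365 - 7505) = (28738/5753 + 23*√13) - 18870 = -108530372/5753 + 23*√13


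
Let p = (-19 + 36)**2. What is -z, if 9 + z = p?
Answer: -280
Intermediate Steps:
p = 289 (p = 17**2 = 289)
z = 280 (z = -9 + 289 = 280)
-z = -1*280 = -280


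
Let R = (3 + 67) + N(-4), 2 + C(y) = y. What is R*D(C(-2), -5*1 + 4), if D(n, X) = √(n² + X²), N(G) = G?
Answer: 66*√17 ≈ 272.13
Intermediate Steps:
C(y) = -2 + y
D(n, X) = √(X² + n²)
R = 66 (R = (3 + 67) - 4 = 70 - 4 = 66)
R*D(C(-2), -5*1 + 4) = 66*√((-5*1 + 4)² + (-2 - 2)²) = 66*√((-5 + 4)² + (-4)²) = 66*√((-1)² + 16) = 66*√(1 + 16) = 66*√17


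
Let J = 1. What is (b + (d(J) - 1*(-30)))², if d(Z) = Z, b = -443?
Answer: 169744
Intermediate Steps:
(b + (d(J) - 1*(-30)))² = (-443 + (1 - 1*(-30)))² = (-443 + (1 + 30))² = (-443 + 31)² = (-412)² = 169744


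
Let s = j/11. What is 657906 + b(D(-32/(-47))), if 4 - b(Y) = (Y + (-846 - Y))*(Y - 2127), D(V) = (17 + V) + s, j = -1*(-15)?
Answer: -12379624/11 ≈ -1.1254e+6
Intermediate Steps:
j = 15
s = 15/11 ≈ 1.3636
D(V) = 202/11 + V (D(V) = (17 + V) + 15/11 = 202/11 + V)
b(Y) = -1799438 + 846*Y (b(Y) = 4 - (Y + (-846 - Y))*(Y - 2127) = 4 - (-846)*(-2127 + Y) = 4 - (1799442 - 846*Y) = 4 + (-1799442 + 846*Y) = -1799438 + 846*Y)
657906 + b(D(-32/(-47))) = 657906 + (-1799438 + 846*(202/11 - 32/(-47))) = 657906 + (-1799438 + 846*(202/11 - 32*(-1/47))) = 657906 + (-1799438 + 846*(202/11 + 32/47)) = 657906 + (-1799438 + 846*(9846/517)) = 657906 + (-1799438 + 177228/11) = 657906 - 19616590/11 = -12379624/11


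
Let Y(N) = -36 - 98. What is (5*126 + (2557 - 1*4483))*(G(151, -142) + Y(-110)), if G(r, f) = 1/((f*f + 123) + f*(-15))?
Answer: 3893024592/22417 ≈ 1.7366e+5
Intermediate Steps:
Y(N) = -134
G(r, f) = 1/(123 + f² - 15*f) (G(r, f) = 1/((f² + 123) - 15*f) = 1/((123 + f²) - 15*f) = 1/(123 + f² - 15*f))
(5*126 + (2557 - 1*4483))*(G(151, -142) + Y(-110)) = (5*126 + (2557 - 1*4483))*(1/(123 + (-142)² - 15*(-142)) - 134) = (630 + (2557 - 4483))*(1/(123 + 20164 + 2130) - 134) = (630 - 1926)*(1/22417 - 134) = -1296*(1/22417 - 134) = -1296*(-3003877/22417) = 3893024592/22417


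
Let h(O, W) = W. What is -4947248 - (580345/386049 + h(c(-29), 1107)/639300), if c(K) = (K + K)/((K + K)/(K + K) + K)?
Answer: -406995582319662781/82267041900 ≈ -4.9472e+6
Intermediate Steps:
c(K) = 2*K/(1 + K) (c(K) = (2*K)/((2*K)/((2*K)) + K) = (2*K)/((2*K)*(1/(2*K)) + K) = (2*K)/(1 + K) = 2*K/(1 + K))
-4947248 - (580345/386049 + h(c(-29), 1107)/639300) = -4947248 - (580345/386049 + 1107/639300) = -4947248 - (580345*(1/386049) + 1107*(1/639300)) = -4947248 - (580345/386049 + 369/213100) = -4947248 - 1*123813971581/82267041900 = -4947248 - 123813971581/82267041900 = -406995582319662781/82267041900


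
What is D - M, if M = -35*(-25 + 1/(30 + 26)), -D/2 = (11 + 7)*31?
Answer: -15923/8 ≈ -1990.4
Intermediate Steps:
D = -1116 (D = -2*(11 + 7)*31 = -36*31 = -2*558 = -1116)
M = 6995/8 (M = -35*(-25 + 1/56) = -35*(-1399/56) = 6995/8 ≈ 874.38)
D - M = -1116 - 1*6995/8 = -1116 - 6995/8 = -15923/8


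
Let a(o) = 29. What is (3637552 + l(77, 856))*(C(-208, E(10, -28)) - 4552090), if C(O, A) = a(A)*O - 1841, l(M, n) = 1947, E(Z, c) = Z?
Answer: -16595980778537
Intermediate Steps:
C(O, A) = -1841 + 29*O (C(O, A) = 29*O - 1841 = -1841 + 29*O)
(3637552 + l(77, 856))*(C(-208, E(10, -28)) - 4552090) = (3637552 + 1947)*((-1841 + 29*(-208)) - 4552090) = 3639499*((-1841 - 6032) - 4552090) = 3639499*(-7873 - 4552090) = 3639499*(-4559963) = -16595980778537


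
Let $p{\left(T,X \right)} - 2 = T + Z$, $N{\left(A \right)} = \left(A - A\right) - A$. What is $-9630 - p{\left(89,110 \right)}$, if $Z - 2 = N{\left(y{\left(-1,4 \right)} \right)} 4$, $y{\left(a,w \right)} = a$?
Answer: $-9727$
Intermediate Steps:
$N{\left(A \right)} = - A$ ($N{\left(A \right)} = 0 - A = - A$)
$Z = 6$ ($Z = 2 + \left(-1\right) \left(-1\right) 4 = 2 + 1 \cdot 4 = 2 + 4 = 6$)
$p{\left(T,X \right)} = 8 + T$ ($p{\left(T,X \right)} = 2 + \left(T + 6\right) = 2 + \left(6 + T\right) = 8 + T$)
$-9630 - p{\left(89,110 \right)} = -9630 - \left(8 + 89\right) = -9630 - 97 = -9727$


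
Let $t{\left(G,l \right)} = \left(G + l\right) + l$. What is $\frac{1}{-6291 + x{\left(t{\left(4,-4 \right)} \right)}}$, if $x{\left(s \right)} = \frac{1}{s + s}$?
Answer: $- \frac{8}{50329} \approx -0.00015895$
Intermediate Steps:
$t{\left(G,l \right)} = G + 2 l$
$x{\left(s \right)} = \frac{1}{2 s}$
$\frac{1}{-6291 + x{\left(t{\left(4,-4 \right)} \right)}} = \frac{1}{-6291 + \frac{1}{2 \left(4 + 2 \left(-4\right)\right)}} = \frac{1}{-6291 + \frac{1}{2 \left(4 - 8\right)}} = \frac{1}{-6291 + \frac{1}{2 \left(-4\right)}} = \frac{1}{-6291 + \frac{1}{2} \left(- \frac{1}{4}\right)} = \frac{1}{-6291 - \frac{1}{8}} = \frac{1}{- \frac{50329}{8}} = - \frac{8}{50329}$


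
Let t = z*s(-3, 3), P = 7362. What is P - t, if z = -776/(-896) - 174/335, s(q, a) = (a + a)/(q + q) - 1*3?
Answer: 69068567/9380 ≈ 7363.4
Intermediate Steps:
s(q, a) = -3 + a/q (s(q, a) = (2*a)/((2*q)) - 3 = (2*a)*(1/(2*q)) - 3 = a/q - 3 = -3 + a/q)
z = 13007/37520 (z = -776*(-1/896) - 174*1/335 = 97/112 - 174/335 = 13007/37520 ≈ 0.34667)
t = -13007/9380 (t = 13007*(-3 + 3/(-3))/37520 = 13007*(-3 + 3*(-⅓))/37520 = 13007*(-3 - 1)/37520 = (13007/37520)*(-4) = -13007/9380 ≈ -1.3867)
P - t = 7362 - 1*(-13007/9380) = 7362 + 13007/9380 = 69068567/9380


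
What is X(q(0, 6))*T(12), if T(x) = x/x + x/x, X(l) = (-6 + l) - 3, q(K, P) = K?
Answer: -18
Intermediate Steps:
X(l) = -9 + l
T(x) = 2 (T(x) = 1 + 1 = 2)
X(q(0, 6))*T(12) = (-9 + 0)*2 = -9*2 = -18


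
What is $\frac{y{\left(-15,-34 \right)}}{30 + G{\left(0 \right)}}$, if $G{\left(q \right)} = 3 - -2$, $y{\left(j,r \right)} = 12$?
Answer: $\frac{12}{35} \approx 0.34286$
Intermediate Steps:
$G{\left(q \right)} = 5$ ($G{\left(q \right)} = 3 + 2 = 5$)
$\frac{y{\left(-15,-34 \right)}}{30 + G{\left(0 \right)}} = \frac{1}{30 + 5} \cdot 12 = \frac{1}{35} \cdot 12 = \frac{12}{35}$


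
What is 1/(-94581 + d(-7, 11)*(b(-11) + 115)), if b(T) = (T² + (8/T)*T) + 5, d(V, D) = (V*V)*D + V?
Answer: 1/37887 ≈ 2.6394e-5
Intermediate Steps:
d(V, D) = V + D*V² (d(V, D) = V²*D + V = D*V² + V = V + D*V²)
b(T) = 13 + T² (b(T) = (T² + 8) + 5 = (8 + T²) + 5 = 13 + T²)
1/(-94581 + d(-7, 11)*(b(-11) + 115)) = 1/(-94581 + (-7*(1 + 11*(-7)))*((13 + (-11)²) + 115)) = 1/(-94581 + (-7*(1 - 77))*((13 + 121) + 115)) = 1/(-94581 + (-7*(-76))*(134 + 115)) = 1/(-94581 + 532*249) = 1/(-94581 + 132468) = 1/37887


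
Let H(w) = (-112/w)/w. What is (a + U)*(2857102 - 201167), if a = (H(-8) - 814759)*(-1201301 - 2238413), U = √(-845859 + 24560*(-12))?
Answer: 14886749176441660685/2 + 7967805*I*√126731 ≈ 7.4434e+18 + 2.8365e+9*I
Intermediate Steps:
U = 3*I*√126731 (U = √(-845859 - 294720) = √(-1140579) = 3*I*√126731 ≈ 1068.0*I)
H(w) = -112/w²
a = 5605087916851/2 (a = (-112/(-8)² - 814759)*(-1201301 - 2238413) = (-112*1/64 - 814759)*(-3439714) = (-7/4 - 814759)*(-3439714) = -3259043/4*(-3439714) = 5605087916851/2 ≈ 2.8025e+12)
(a + U)*(2857102 - 201167) = (5605087916851/2 + 3*I*√126731)*(2857102 - 201167) = (5605087916851/2 + 3*I*√126731)*2655935 = 14886749176441660685/2 + 7967805*I*√126731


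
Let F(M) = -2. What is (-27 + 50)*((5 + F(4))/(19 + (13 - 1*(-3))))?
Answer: 69/35 ≈ 1.9714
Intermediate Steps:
(-27 + 50)*((5 + F(4))/(19 + (13 - 1*(-3)))) = (-27 + 50)*((5 - 2)/(19 + (13 - 1*(-3)))) = 23*(3/(19 + (13 + 3))) = 23*(3/(19 + 16)) = 23*(3/35) = 69/35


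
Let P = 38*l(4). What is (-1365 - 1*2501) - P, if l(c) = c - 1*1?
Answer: -3980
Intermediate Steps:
l(c) = -1 + c (l(c) = c - 1 = -1 + c)
P = 114 (P = 38*(-1 + 4) = 38*3 = 114)
(-1365 - 1*2501) - P = (-1365 - 1*2501) - 1*114 = (-1365 - 2501) - 114 = -3866 - 114 = -3980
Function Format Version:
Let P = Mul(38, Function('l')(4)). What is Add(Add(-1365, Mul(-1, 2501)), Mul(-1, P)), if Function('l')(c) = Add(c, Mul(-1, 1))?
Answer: -3980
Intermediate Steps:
Function('l')(c) = Add(-1, c) (Function('l')(c) = Add(c, -1) = Add(-1, c))
P = 114 (P = Mul(38, Add(-1, 4)) = Mul(38, 3) = 114)
Add(Add(-1365, Mul(-1, 2501)), Mul(-1, P)) = Add(Add(-1365, Mul(-1, 2501)), Mul(-1, 114)) = Add(Add(-1365, -2501), -114) = Add(-3866, -114) = -3980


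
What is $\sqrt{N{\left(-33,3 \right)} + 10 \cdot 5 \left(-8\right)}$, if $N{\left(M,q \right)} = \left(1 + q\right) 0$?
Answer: $20 i \approx 20.0 i$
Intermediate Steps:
$N{\left(M,q \right)} = 0$
$\sqrt{N{\left(-33,3 \right)} + 10 \cdot 5 \left(-8\right)} = \sqrt{0 + 10 \cdot 5 \left(-8\right)} = \sqrt{0 + 50 \left(-8\right)} = \sqrt{0 - 400} = \sqrt{-400} = 20 i$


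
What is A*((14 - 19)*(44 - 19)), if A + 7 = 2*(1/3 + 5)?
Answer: -1375/3 ≈ -458.33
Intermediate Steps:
A = 11/3 (A = -7 + 2*(1/3 + 5) = -7 + 2*(16/3) = -7 + 32/3 = 11/3 ≈ 3.6667)
A*((14 - 19)*(44 - 19)) = 11*((14 - 19)*(44 - 19))/3 = 11*(-5*25)/3 = (11/3)*(-125) = -1375/3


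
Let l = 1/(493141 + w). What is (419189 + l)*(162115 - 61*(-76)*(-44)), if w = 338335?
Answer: -14593255431851585/831476 ≈ -1.7551e+10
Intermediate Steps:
l = 1/831476 (l = 1/(493141 + 338335) = 1/831476 ≈ 1.2027e-6)
(419189 + l)*(162115 - 61*(-76)*(-44)) = (419189 + 1/831476)*(162115 - 61*(-76)*(-44)) = 348545592965*(162115 + 4636*(-44))/831476 = 348545592965*(162115 - 203984)/831476 = (348545592965/831476)*(-41869) = -14593255431851585/831476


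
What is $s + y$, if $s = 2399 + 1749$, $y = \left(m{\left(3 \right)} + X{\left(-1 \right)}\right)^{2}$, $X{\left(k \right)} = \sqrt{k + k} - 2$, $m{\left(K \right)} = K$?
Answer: $4147 + 2 i \sqrt{2} \approx 4147.0 + 2.8284 i$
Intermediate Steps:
$X{\left(k \right)} = -2 + \sqrt{2} \sqrt{k}$ ($X{\left(k \right)} = \sqrt{2 k} - 2 = \sqrt{2} \sqrt{k} - 2 = -2 + \sqrt{2} \sqrt{k}$)
$y = \left(1 + i \sqrt{2}\right)^{2}$ ($y = \left(3 - \left(2 - \sqrt{2} \sqrt{-1}\right)\right)^{2} = \left(3 - \left(2 - \sqrt{2} i\right)\right)^{2} = \left(3 - \left(2 - i \sqrt{2}\right)\right)^{2} = \left(1 + i \sqrt{2}\right)^{2} \approx -1.0 + 2.8284 i$)
$s = 4148$
$s + y = 4148 + \left(1 + i \sqrt{2}\right)^{2}$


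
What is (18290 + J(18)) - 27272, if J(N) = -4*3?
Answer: -8994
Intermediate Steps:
J(N) = -12
(18290 + J(18)) - 27272 = (18290 - 12) - 27272 = 18278 - 27272 = -8994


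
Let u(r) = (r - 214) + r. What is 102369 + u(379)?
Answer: 102913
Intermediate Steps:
u(r) = -214 + 2*r (u(r) = (-214 + r) + r = -214 + 2*r)
102369 + u(379) = 102369 + (-214 + 2*379) = 102369 + (-214 + 758) = 102369 + 544 = 102913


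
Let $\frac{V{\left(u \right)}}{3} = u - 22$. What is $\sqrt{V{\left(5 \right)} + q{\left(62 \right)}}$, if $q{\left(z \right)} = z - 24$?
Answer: $i \sqrt{13} \approx 3.6056 i$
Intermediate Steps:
$V{\left(u \right)} = -66 + 3 u$ ($V{\left(u \right)} = 3 \left(u - 22\right) = 3 \left(-22 + u\right) = -66 + 3 u$)
$q{\left(z \right)} = -24 + z$
$\sqrt{V{\left(5 \right)} + q{\left(62 \right)}} = \sqrt{\left(-66 + 3 \cdot 5\right) + \left(-24 + 62\right)} = \sqrt{\left(-66 + 15\right) + 38} = \sqrt{-51 + 38} = \sqrt{-13} = i \sqrt{13}$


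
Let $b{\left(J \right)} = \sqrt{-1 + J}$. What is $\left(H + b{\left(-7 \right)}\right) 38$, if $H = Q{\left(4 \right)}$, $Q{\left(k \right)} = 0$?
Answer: $76 i \sqrt{2} \approx 107.48 i$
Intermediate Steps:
$H = 0$
$\left(H + b{\left(-7 \right)}\right) 38 = \left(0 + \sqrt{-1 - 7}\right) 38 = \left(0 + \sqrt{-8}\right) 38 = \left(0 + 2 i \sqrt{2}\right) 38 = 2 i \sqrt{2} \cdot 38 = 76 i \sqrt{2}$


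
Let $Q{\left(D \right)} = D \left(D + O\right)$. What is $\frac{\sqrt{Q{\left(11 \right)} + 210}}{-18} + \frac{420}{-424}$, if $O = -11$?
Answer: $- \frac{105}{106} - \frac{\sqrt{210}}{18} \approx -1.7956$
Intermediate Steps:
$Q{\left(D \right)} = D \left(-11 + D\right)$ ($Q{\left(D \right)} = D \left(D - 11\right) = D \left(-11 + D\right)$)
$\frac{\sqrt{Q{\left(11 \right)} + 210}}{-18} + \frac{420}{-424} = \frac{\sqrt{11 \left(-11 + 11\right) + 210}}{-18} + \frac{420}{-424} = \sqrt{11 \cdot 0 + 210} \left(- \frac{1}{18}\right) + 420 \left(- \frac{1}{424}\right) = \sqrt{0 + 210} \left(- \frac{1}{18}\right) - \frac{105}{106} = \sqrt{210} \left(- \frac{1}{18}\right) - \frac{105}{106} = - \frac{\sqrt{210}}{18} - \frac{105}{106} = - \frac{105}{106} - \frac{\sqrt{210}}{18}$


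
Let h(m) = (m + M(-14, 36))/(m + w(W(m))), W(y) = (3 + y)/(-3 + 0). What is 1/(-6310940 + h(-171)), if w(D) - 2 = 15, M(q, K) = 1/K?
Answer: -5544/34987845205 ≈ -1.5846e-7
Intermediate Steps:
W(y) = -1 - y/3 (W(y) = (3 + y)/(-3) = (3 + y)*(-⅓) = -1 - y/3)
w(D) = 17 (w(D) = 2 + 15 = 17)
h(m) = (1/36 + m)/(17 + m) (h(m) = (m + 1/36)/(m + 17) = (m + 1/36)/(17 + m) = (1/36 + m)/(17 + m))
1/(-6310940 + h(-171)) = 1/(-6310940 + (1/36 - 171)/(17 - 171)) = 1/(-6310940 - 6155/36/(-154)) = 1/(-6310940 - 1/154*(-6155/36)) = 1/(-6310940 + 6155/5544) = 1/(-34987845205/5544) = -5544/34987845205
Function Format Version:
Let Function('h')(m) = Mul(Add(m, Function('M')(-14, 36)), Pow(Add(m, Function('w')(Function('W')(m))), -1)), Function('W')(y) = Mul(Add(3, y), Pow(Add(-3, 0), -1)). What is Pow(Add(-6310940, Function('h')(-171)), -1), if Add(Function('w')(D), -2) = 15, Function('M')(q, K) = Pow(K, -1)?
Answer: Rational(-5544, 34987845205) ≈ -1.5846e-7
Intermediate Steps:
Function('W')(y) = Add(-1, Mul(Rational(-1, 3), y)) (Function('W')(y) = Mul(Add(3, y), Pow(-3, -1)) = Mul(Add(3, y), Rational(-1, 3)) = Add(-1, Mul(Rational(-1, 3), y)))
Function('w')(D) = 17 (Function('w')(D) = Add(2, 15) = 17)
Function('h')(m) = Mul(Pow(Add(17, m), -1), Add(Rational(1, 36), m)) (Function('h')(m) = Mul(Add(m, Pow(36, -1)), Pow(Add(m, 17), -1)) = Mul(Add(m, Rational(1, 36)), Pow(Add(17, m), -1)) = Mul(Add(Rational(1, 36), m), Pow(Add(17, m), -1)) = Mul(Pow(Add(17, m), -1), Add(Rational(1, 36), m)))
Pow(Add(-6310940, Function('h')(-171)), -1) = Pow(Add(-6310940, Mul(Pow(Add(17, -171), -1), Add(Rational(1, 36), -171))), -1) = Pow(Add(-6310940, Mul(Pow(-154, -1), Rational(-6155, 36))), -1) = Pow(Add(-6310940, Mul(Rational(-1, 154), Rational(-6155, 36))), -1) = Pow(Add(-6310940, Rational(6155, 5544)), -1) = Pow(Rational(-34987845205, 5544), -1) = Rational(-5544, 34987845205)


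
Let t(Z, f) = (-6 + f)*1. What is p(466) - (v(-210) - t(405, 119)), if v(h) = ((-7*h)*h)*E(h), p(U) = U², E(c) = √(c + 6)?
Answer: 217269 + 617400*I*√51 ≈ 2.1727e+5 + 4.4091e+6*I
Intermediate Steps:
E(c) = √(6 + c)
t(Z, f) = -6 + f
v(h) = -7*h²*√(6 + h) (v(h) = ((-7*h)*h)*√(6 + h) = (-7*h²)*√(6 + h) = -7*h²*√(6 + h))
p(466) - (v(-210) - t(405, 119)) = 466² - (-7*(-210)²*√(6 - 210) - (-6 + 119)) = 217156 - (-7*44100*√(-204) - 1*113) = 217156 - (-7*44100*2*I*√51 - 113) = 217156 - (-617400*I*√51 - 113) = 217156 - (-113 - 617400*I*√51) = 217156 + (113 + 617400*I*√51) = 217269 + 617400*I*√51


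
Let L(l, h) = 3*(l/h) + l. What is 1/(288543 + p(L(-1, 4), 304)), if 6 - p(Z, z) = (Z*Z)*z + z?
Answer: 1/287314 ≈ 3.4805e-6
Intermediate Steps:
L(l, h) = l + 3*l/h (L(l, h) = 3*l/h + l = l + 3*l/h)
p(Z, z) = 6 - z - z*Z² (p(Z, z) = 6 - ((Z*Z)*z + z) = 6 - (Z²*z + z) = 6 - (z*Z² + z) = 6 - (z + z*Z²) = 6 + (-z - z*Z²) = 6 - z - z*Z²)
1/(288543 + p(L(-1, 4), 304)) = 1/(288543 + (6 - 1*304 - 1*304*(-1*(3 + 4)/4)²)) = 1/(288543 + (6 - 304 - 1*304*(-1*¼*7)²)) = 1/(288543 + (6 - 304 - 1*304*(-7/4)²)) = 1/(288543 + (6 - 304 - 1*304*49/16)) = 1/(288543 + (6 - 304 - 931)) = 1/(288543 - 1229) = 1/287314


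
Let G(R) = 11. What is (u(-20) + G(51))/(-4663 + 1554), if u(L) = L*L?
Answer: -411/3109 ≈ -0.13220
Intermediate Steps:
u(L) = L²
(u(-20) + G(51))/(-4663 + 1554) = ((-20)² + 11)/(-4663 + 1554) = (400 + 11)/(-3109) = 411*(-1/3109) = -411/3109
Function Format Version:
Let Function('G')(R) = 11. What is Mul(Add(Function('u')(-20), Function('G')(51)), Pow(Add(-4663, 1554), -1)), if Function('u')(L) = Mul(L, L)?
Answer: Rational(-411, 3109) ≈ -0.13220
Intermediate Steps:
Function('u')(L) = Pow(L, 2)
Mul(Add(Function('u')(-20), Function('G')(51)), Pow(Add(-4663, 1554), -1)) = Mul(Add(Pow(-20, 2), 11), Pow(Add(-4663, 1554), -1)) = Mul(Add(400, 11), Pow(-3109, -1)) = Mul(411, Rational(-1, 3109)) = Rational(-411, 3109)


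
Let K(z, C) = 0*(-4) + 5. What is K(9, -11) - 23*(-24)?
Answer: 557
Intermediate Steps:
K(z, C) = 5 (K(z, C) = 0 + 5 = 5)
K(9, -11) - 23*(-24) = 5 - 23*(-24) = 5 + 552 = 557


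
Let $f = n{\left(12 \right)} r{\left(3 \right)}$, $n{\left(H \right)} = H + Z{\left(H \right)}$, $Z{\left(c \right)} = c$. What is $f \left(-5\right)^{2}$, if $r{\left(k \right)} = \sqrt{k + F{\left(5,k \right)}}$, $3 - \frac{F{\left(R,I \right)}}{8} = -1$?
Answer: $600 \sqrt{35} \approx 3549.6$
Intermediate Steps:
$F{\left(R,I \right)} = 32$ ($F{\left(R,I \right)} = 24 - -8 = 24 + 8 = 32$)
$n{\left(H \right)} = 2 H$ ($n{\left(H \right)} = H + H = 2 H$)
$r{\left(k \right)} = \sqrt{32 + k}$ ($r{\left(k \right)} = \sqrt{k + 32} = \sqrt{32 + k}$)
$f = 24 \sqrt{35}$ ($f = 2 \cdot 12 \sqrt{32 + 3} = 24 \sqrt{35} \approx 141.99$)
$f \left(-5\right)^{2} = 24 \sqrt{35} \left(-5\right)^{2} = 24 \sqrt{35} \cdot 25 = 600 \sqrt{35}$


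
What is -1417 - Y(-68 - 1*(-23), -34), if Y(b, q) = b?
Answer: -1372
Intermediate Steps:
-1417 - Y(-68 - 1*(-23), -34) = -1417 - (-68 - 1*(-23)) = -1417 - (-68 + 23) = -1417 - 1*(-45) = -1417 + 45 = -1372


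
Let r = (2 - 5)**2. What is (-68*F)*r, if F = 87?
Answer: -53244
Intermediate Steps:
r = 9 (r = (-3)**2 = 9)
(-68*F)*r = -68*87*9 = -5916*9 = -53244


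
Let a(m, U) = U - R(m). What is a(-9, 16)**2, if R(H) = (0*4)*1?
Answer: 256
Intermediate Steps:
R(H) = 0 (R(H) = 0*1 = 0)
a(m, U) = U (a(m, U) = U - 1*0 = U + 0 = U)
a(-9, 16)**2 = 16**2 = 256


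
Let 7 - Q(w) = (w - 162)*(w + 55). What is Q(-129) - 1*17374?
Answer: -38901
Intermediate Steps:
Q(w) = 7 - (-162 + w)*(55 + w) (Q(w) = 7 - (w - 162)*(w + 55) = 7 - (-162 + w)*(55 + w))
Q(-129) - 1*17374 = (8917 - 1*(-129)² + 107*(-129)) - 1*17374 = (8917 - 1*16641 - 13803) - 17374 = (8917 - 16641 - 13803) - 17374 = -21527 - 17374 = -38901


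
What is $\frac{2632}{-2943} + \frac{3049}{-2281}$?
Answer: $- \frac{14976799}{6712983} \approx -2.231$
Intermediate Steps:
$\frac{2632}{-2943} + \frac{3049}{-2281} = 2632 \left(- \frac{1}{2943}\right) + 3049 \left(- \frac{1}{2281}\right) = - \frac{2632}{2943} - \frac{3049}{2281} = - \frac{14976799}{6712983}$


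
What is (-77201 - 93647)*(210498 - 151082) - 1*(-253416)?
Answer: -10150851352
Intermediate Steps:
(-77201 - 93647)*(210498 - 151082) - 1*(-253416) = -170848*59416 + 253416 = -10151104768 + 253416 = -10150851352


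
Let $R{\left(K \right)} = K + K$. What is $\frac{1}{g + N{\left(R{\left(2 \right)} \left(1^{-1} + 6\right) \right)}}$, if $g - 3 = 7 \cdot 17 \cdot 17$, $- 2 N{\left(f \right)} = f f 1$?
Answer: $\frac{1}{1634} \approx 0.000612$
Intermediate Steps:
$R{\left(K \right)} = 2 K$
$N{\left(f \right)} = - \frac{f^{2}}{2}$ ($N{\left(f \right)} = - \frac{f f 1}{2} = - \frac{f^{2} \cdot 1}{2} = - \frac{f^{2}}{2}$)
$g = 2026$ ($g = 3 + 7 \cdot 17 \cdot 17 = 3 + 119 \cdot 17 = 3 + 2023 = 2026$)
$\frac{1}{g + N{\left(R{\left(2 \right)} \left(1^{-1} + 6\right) \right)}} = \frac{1}{2026 - \frac{\left(2 \cdot 2 \left(1^{-1} + 6\right)\right)^{2}}{2}} = \frac{1}{2026 - \frac{\left(4 \left(1 + 6\right)\right)^{2}}{2}} = \frac{1}{2026 - \frac{\left(4 \cdot 7\right)^{2}}{2}} = \frac{1}{2026 - \frac{28^{2}}{2}} = \frac{1}{2026 - 392} = \frac{1}{1634}$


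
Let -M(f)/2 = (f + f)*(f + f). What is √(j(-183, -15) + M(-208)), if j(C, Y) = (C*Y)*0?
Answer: 416*I*√2 ≈ 588.31*I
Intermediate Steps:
j(C, Y) = 0
M(f) = -8*f² (M(f) = -2*(f + f)*(f + f) = -2*2*f*2*f = -8*f²)
√(j(-183, -15) + M(-208)) = √(0 - 8*(-208)²) = √(0 - 8*43264) = √(0 - 346112) = √(-346112) = 416*I*√2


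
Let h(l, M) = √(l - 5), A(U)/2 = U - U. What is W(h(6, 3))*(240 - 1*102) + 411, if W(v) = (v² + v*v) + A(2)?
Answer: 687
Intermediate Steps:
A(U) = 0 (A(U) = 2*(U - U) = 2*0 = 0)
h(l, M) = √(-5 + l)
W(v) = 2*v² (W(v) = (v² + v*v) + 0 = (v² + v²) + 0 = 2*v² + 0 = 2*v²)
W(h(6, 3))*(240 - 1*102) + 411 = (2*(√(-5 + 6))²)*(240 - 1*102) + 411 = (2*(√1)²)*(240 - 102) + 411 = (2*1²)*138 + 411 = (2*1)*138 + 411 = 2*138 + 411 = 276 + 411 = 687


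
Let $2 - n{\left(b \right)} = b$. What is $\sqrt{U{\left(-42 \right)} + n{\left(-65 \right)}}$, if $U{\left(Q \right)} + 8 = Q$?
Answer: $\sqrt{17} \approx 4.1231$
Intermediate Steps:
$U{\left(Q \right)} = -8 + Q$
$n{\left(b \right)} = 2 - b$
$\sqrt{U{\left(-42 \right)} + n{\left(-65 \right)}} = \sqrt{\left(-8 - 42\right) + \left(2 - -65\right)} = \sqrt{-50 + \left(2 + 65\right)} = \sqrt{-50 + 67} = \sqrt{17}$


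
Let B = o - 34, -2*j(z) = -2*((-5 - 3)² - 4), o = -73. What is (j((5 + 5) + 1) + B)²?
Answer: 2209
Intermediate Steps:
j(z) = 60 (j(z) = -(-1)*((-5 - 3)² - 4) = -(-1)*((-8)² - 4) = -(-1)*(64 - 4) = -(-1)*60 = -½*(-120) = 60)
B = -107 (B = -73 - 34 = -107)
(j((5 + 5) + 1) + B)² = (60 - 107)² = (-47)² = 2209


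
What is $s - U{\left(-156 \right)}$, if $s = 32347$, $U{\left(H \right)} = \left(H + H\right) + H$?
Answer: $32815$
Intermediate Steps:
$U{\left(H \right)} = 3 H$ ($U{\left(H \right)} = 2 H + H = 3 H$)
$s - U{\left(-156 \right)} = 32347 - 3 \left(-156\right) = 32347 - -468 = 32347 + 468 = 32815$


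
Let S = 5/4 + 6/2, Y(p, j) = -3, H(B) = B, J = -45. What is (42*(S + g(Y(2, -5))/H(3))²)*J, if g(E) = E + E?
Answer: -76545/8 ≈ -9568.1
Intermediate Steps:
g(E) = 2*E
S = 17/4 (S = 5*(¼) + 6*(½) = 5/4 + 3 = 17/4 ≈ 4.2500)
(42*(S + g(Y(2, -5))/H(3))²)*J = (42*(17/4 + (2*(-3))/3)²)*(-45) = (42*(17/4 - 6*⅓)²)*(-45) = (42*(17/4 - 2)²)*(-45) = (42*(9/4)²)*(-45) = (42*(81/16))*(-45) = (1701/8)*(-45) = -76545/8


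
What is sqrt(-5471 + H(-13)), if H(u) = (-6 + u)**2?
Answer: I*sqrt(5110) ≈ 71.484*I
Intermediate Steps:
sqrt(-5471 + H(-13)) = sqrt(-5471 + (-6 - 13)**2) = sqrt(-5471 + (-19)**2) = sqrt(-5471 + 361) = sqrt(-5110) = I*sqrt(5110)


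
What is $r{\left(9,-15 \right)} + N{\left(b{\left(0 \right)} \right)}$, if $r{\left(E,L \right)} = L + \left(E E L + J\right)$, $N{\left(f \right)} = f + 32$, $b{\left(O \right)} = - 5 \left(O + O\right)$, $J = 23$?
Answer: $-1175$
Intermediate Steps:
$b{\left(O \right)} = - 10 O$ ($b{\left(O \right)} = - 5 \cdot 2 O = - 10 O$)
$N{\left(f \right)} = 32 + f$
$r{\left(E,L \right)} = 23 + L + L E^{2}$ ($r{\left(E,L \right)} = L + \left(E E L + 23\right) = L + \left(E^{2} L + 23\right) = L + \left(L E^{2} + 23\right) = L + \left(23 + L E^{2}\right) = 23 + L + L E^{2}$)
$r{\left(9,-15 \right)} + N{\left(b{\left(0 \right)} \right)} = \left(23 - 15 - 15 \cdot 9^{2}\right) + \left(32 - 0\right) = \left(23 - 15 - 1215\right) + \left(32 + 0\right) = \left(23 - 15 - 1215\right) + 32 = -1207 + 32 = -1175$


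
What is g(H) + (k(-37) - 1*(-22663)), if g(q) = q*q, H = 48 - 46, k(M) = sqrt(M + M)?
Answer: 22667 + I*sqrt(74) ≈ 22667.0 + 8.6023*I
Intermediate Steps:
k(M) = sqrt(2)*sqrt(M) (k(M) = sqrt(2*M) = sqrt(2)*sqrt(M))
H = 2
g(q) = q**2
g(H) + (k(-37) - 1*(-22663)) = 2**2 + (sqrt(2)*sqrt(-37) - 1*(-22663)) = 4 + (sqrt(2)*(I*sqrt(37)) + 22663) = 4 + (I*sqrt(74) + 22663) = 4 + (22663 + I*sqrt(74)) = 22667 + I*sqrt(74)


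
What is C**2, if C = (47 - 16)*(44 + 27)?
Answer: 4844401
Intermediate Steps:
C = 2201 (C = 31*71 = 2201)
C**2 = 2201**2 = 4844401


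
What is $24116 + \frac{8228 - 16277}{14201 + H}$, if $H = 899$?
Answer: $\frac{364143551}{15100} \approx 24115.0$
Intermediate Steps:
$24116 + \frac{8228 - 16277}{14201 + H} = 24116 + \frac{8228 - 16277}{14201 + 899} = 24116 - \frac{8049}{15100} = \frac{364143551}{15100}$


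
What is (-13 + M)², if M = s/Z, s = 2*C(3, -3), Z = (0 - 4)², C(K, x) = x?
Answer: 11449/64 ≈ 178.89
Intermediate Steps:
Z = 16 (Z = (-4)² = 16)
s = -6 (s = 2*(-3) = -6)
M = -3/8 (M = -6/16 = -6*1/16 = -3/8 ≈ -0.37500)
(-13 + M)² = (-13 - 3/8)² = (-107/8)² = 11449/64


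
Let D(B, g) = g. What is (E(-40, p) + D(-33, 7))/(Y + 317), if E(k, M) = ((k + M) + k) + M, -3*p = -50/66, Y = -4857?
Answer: 7177/449460 ≈ 0.015968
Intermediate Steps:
p = 25/99 (p = -(-50)/(3*66) = -1/3*(-25/33) = 25/99 ≈ 0.25253)
E(k, M) = 2*M + 2*k (E(k, M) = ((M + k) + k) + M = (M + 2*k) + M = 2*M + 2*k)
(E(-40, p) + D(-33, 7))/(Y + 317) = ((2*(25/99) + 2*(-40)) + 7)/(-4857 + 317) = ((50/99 - 80) + 7)/(-4540) = (-7870/99 + 7)*(-1/4540) = -7177/99*(-1/4540) = 7177/449460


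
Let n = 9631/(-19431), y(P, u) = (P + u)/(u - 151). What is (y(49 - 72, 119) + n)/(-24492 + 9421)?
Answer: 67924/292844601 ≈ 0.00023195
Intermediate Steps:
y(P, u) = (P + u)/(-151 + u)
n = -9631/19431 (n = 9631*(-1/19431) = -9631/19431 ≈ -0.49565)
(y(49 - 72, 119) + n)/(-24492 + 9421) = (((49 - 72) + 119)/(-151 + 119) - 9631/19431)/(-24492 + 9421) = ((-23 + 119)/(-32) - 9631/19431)/(-15071) = (-1/32*96 - 9631/19431)*(-1/15071) = (-3 - 9631/19431)*(-1/15071) = -67924/19431*(-1/15071) = 67924/292844601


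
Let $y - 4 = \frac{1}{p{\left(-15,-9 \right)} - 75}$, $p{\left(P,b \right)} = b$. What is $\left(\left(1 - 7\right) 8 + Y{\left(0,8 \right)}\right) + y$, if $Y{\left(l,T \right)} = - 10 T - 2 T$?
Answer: $- \frac{11761}{84} \approx -140.01$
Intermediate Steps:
$y = \frac{335}{84}$ ($y = 4 + \frac{1}{-9 - 75} = 4 + \frac{1}{-84} = 4 - \frac{1}{84} = \frac{335}{84} \approx 3.9881$)
$Y{\left(l,T \right)} = - 12 T$
$\left(\left(1 - 7\right) 8 + Y{\left(0,8 \right)}\right) + y = \left(\left(1 - 7\right) 8 - 96\right) + \frac{335}{84} = \left(\left(-6\right) 8 - 96\right) + \frac{335}{84} = \left(-48 - 96\right) + \frac{335}{84} = -144 + \frac{335}{84} = - \frac{11761}{84}$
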